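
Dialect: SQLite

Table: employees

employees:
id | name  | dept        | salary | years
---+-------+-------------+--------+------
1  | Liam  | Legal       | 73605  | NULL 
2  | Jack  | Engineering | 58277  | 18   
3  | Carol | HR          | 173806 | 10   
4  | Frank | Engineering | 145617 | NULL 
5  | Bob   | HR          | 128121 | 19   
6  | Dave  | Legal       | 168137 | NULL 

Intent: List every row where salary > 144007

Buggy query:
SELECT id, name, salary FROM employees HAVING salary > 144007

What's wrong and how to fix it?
Bug: HAVING filters the output of aggregation, but this query has no GROUP BY and no aggregate functions, so SQLite rejects it (HAVING clause on a non-aggregate query); the condition here is per row

Fix: Replace HAVING with WHERE since the condition applies to individual rows

Corrected query:
SELECT id, name, salary FROM employees WHERE salary > 144007

Result:
id | name  | salary
---+-------+-------
3  | Carol | 173806
4  | Frank | 145617
6  | Dave  | 168137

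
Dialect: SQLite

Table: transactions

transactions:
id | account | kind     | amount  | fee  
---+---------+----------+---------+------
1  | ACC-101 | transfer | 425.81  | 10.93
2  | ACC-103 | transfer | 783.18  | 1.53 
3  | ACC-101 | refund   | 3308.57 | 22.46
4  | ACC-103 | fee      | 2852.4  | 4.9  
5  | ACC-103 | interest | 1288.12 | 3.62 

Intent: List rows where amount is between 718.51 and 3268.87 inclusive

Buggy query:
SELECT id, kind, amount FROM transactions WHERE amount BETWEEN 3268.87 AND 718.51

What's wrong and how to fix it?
Bug: The bounds are reversed; BETWEEN a AND b requires a <= b to match anything

Fix: Swap the bounds so the smaller value comes first

Corrected query:
SELECT id, kind, amount FROM transactions WHERE amount BETWEEN 718.51 AND 3268.87

Result:
id | kind     | amount 
---+----------+--------
2  | transfer | 783.18 
4  | fee      | 2852.4 
5  | interest | 1288.12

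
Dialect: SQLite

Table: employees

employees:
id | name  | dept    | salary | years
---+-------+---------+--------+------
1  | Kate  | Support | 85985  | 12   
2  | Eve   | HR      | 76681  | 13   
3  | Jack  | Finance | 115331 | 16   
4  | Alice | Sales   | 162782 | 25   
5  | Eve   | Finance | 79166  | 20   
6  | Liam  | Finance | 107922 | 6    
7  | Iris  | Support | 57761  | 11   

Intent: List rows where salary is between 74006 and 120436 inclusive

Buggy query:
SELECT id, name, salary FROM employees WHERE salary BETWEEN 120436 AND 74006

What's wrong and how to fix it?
Bug: BETWEEN expects the lower bound first; with 120436 AND 74006 the range is empty

Fix: Write BETWEEN 74006 AND 120436

Corrected query:
SELECT id, name, salary FROM employees WHERE salary BETWEEN 74006 AND 120436

Result:
id | name | salary
---+------+-------
1  | Kate | 85985 
2  | Eve  | 76681 
3  | Jack | 115331
5  | Eve  | 79166 
6  | Liam | 107922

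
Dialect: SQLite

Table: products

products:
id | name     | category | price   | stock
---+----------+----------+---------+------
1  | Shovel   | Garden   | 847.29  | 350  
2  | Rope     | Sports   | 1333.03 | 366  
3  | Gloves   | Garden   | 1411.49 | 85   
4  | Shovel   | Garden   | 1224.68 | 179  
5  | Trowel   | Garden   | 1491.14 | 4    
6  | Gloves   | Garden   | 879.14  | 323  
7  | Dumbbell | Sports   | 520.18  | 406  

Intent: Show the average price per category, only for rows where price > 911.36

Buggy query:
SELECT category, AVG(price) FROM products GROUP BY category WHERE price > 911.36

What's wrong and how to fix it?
Bug: WHERE cannot follow GROUP BY

Fix: Place WHERE between FROM and GROUP BY

Corrected query:
SELECT category, AVG(price) FROM products WHERE price > 911.36 GROUP BY category

Result:
category | AVG(price)
---------+-----------
Garden   | 1375.77   
Sports   | 1333.03   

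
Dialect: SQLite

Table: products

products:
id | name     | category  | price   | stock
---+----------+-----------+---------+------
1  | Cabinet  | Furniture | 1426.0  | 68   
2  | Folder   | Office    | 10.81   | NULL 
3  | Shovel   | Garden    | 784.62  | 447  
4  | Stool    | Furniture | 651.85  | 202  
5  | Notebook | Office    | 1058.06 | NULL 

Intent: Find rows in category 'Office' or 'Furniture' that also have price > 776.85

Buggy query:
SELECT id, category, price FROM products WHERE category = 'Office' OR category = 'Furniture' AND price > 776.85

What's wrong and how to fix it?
Bug: AND binds tighter than OR, so this parses as category = 'Office' OR (category = 'Furniture' AND price > 776.85)

Fix: Group the OR with parentheses (or use IN), then AND the threshold

Corrected query:
SELECT id, category, price FROM products WHERE (category = 'Office' OR category = 'Furniture') AND price > 776.85

Result:
id | category  | price  
---+-----------+--------
1  | Furniture | 1426   
5  | Office    | 1058.06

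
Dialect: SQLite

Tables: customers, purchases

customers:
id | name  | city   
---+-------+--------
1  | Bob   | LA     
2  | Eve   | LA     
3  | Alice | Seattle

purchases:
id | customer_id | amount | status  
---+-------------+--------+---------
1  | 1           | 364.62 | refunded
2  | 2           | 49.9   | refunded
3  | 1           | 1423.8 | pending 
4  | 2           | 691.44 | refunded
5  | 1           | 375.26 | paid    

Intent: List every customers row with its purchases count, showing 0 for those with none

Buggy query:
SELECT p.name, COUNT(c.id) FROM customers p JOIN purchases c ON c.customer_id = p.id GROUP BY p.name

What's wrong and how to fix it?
Bug: INNER JOIN drops customers rows that have no matching purchases rows

Fix: Use LEFT JOIN so parents without children still appear (COUNT(c.id) gives 0)

Corrected query:
SELECT p.name, COUNT(c.id) FROM customers p LEFT JOIN purchases c ON c.customer_id = p.id GROUP BY p.name

Result:
name  | COUNT(c.id)
------+------------
Alice | 0          
Bob   | 3          
Eve   | 2          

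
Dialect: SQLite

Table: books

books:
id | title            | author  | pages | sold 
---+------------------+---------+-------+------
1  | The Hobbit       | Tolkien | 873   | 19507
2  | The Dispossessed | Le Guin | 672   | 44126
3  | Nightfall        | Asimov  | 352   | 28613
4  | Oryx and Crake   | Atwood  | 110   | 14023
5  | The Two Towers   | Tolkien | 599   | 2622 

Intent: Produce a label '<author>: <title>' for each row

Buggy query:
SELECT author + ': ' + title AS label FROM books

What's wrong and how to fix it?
Bug: SQLite uses || for string concatenation; + coerces text to numbers (yielding 0)

Fix: Use the || operator for string concatenation

Corrected query:
SELECT author || ': ' || title AS label FROM books

Result:
label                    
-------------------------
Tolkien: The Hobbit      
Le Guin: The Dispossessed
Asimov: Nightfall        
Atwood: Oryx and Crake   
Tolkien: The Two Towers  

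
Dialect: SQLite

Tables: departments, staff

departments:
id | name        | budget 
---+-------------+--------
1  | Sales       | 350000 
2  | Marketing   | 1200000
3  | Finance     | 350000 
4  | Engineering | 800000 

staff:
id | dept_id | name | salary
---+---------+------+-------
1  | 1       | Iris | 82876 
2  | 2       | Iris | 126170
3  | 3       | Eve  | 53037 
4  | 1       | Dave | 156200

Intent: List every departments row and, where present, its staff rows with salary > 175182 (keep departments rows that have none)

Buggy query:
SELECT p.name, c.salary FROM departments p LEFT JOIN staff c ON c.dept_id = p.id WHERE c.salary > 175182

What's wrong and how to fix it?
Bug: A WHERE condition on the right-hand table after LEFT JOIN drops unmatched parents

Fix: Put 'c.salary > 175182' in the JOIN's ON clause instead of WHERE

Corrected query:
SELECT p.name, c.salary FROM departments p LEFT JOIN staff c ON c.dept_id = p.id AND c.salary > 175182

Result:
name        | salary
------------+-------
Sales       | NULL  
Marketing   | NULL  
Finance     | NULL  
Engineering | NULL  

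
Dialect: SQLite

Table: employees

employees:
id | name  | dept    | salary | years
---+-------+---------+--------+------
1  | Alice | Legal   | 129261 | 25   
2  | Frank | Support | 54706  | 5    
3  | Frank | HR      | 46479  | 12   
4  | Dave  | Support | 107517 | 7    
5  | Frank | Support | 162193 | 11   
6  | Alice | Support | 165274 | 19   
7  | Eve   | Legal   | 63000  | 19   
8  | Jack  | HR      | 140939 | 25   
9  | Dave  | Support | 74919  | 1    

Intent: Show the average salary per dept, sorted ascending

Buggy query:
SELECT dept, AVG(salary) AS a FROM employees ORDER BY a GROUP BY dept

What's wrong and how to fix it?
Bug: GROUP BY must precede ORDER BY

Fix: Reorder: SELECT … FROM … GROUP BY … ORDER BY …

Corrected query:
SELECT dept, AVG(salary) AS a FROM employees GROUP BY dept ORDER BY a

Result:
dept    | a       
--------+---------
HR      | 93709   
Legal   | 96130.5 
Support | 112921.8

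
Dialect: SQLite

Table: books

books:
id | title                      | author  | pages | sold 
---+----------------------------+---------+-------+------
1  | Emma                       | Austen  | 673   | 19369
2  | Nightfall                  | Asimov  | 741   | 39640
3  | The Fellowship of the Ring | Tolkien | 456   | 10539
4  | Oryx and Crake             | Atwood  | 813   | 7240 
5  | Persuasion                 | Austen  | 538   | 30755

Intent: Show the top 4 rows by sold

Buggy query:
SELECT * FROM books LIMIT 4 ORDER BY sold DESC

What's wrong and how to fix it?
Bug: ORDER BY cannot follow LIMIT; LIMIT is the final clause

Fix: Sort with ORDER BY, then apply LIMIT

Corrected query:
SELECT * FROM books ORDER BY sold DESC LIMIT 4

Result:
id | title                      | author  | pages | sold 
---+----------------------------+---------+-------+------
2  | Nightfall                  | Asimov  | 741   | 39640
5  | Persuasion                 | Austen  | 538   | 30755
1  | Emma                       | Austen  | 673   | 19369
3  | The Fellowship of the Ring | Tolkien | 456   | 10539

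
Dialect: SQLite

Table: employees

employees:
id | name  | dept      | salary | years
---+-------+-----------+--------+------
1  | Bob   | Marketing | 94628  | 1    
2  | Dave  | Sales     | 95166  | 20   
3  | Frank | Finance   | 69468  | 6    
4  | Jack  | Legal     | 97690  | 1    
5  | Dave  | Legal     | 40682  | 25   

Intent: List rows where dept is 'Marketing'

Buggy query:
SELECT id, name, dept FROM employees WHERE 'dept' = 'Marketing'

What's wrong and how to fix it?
Bug: 'dept' in single quotes is a string literal, not the column; the comparison is literal-vs-literal and never true

Fix: Remove the quotes around the column name (or use double quotes for an identifier)

Corrected query:
SELECT id, name, dept FROM employees WHERE dept = 'Marketing'

Result:
id | name | dept     
---+------+----------
1  | Bob  | Marketing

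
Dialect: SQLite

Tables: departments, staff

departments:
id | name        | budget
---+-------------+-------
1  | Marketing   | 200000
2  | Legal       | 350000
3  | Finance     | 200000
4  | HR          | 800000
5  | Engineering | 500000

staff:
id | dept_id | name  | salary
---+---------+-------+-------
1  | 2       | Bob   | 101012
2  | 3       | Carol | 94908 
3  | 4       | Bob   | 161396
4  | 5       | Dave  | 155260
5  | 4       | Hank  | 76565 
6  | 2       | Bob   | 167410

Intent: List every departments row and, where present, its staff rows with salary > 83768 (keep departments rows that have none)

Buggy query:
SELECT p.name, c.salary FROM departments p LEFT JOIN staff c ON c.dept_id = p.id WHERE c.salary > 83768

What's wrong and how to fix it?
Bug: A WHERE condition on the right-hand table after LEFT JOIN drops unmatched parents

Fix: Move the right-table condition into the ON clause so unmatched parents are kept

Corrected query:
SELECT p.name, c.salary FROM departments p LEFT JOIN staff c ON c.dept_id = p.id AND c.salary > 83768

Result:
name        | salary
------------+-------
Marketing   | NULL  
Legal       | 101012
Legal       | 167410
Finance     | 94908 
HR          | 161396
Engineering | 155260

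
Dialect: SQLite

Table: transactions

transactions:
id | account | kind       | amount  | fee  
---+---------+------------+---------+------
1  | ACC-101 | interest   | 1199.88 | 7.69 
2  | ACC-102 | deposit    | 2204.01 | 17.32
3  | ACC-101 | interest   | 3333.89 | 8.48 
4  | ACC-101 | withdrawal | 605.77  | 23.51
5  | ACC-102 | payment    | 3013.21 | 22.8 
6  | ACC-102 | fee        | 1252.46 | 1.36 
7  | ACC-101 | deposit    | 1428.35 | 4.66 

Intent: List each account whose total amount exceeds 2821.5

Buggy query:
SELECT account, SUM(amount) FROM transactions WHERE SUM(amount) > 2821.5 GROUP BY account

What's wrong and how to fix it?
Bug: Aggregate functions cannot appear in a WHERE clause

Fix: Use HAVING (which filters groups after aggregation) instead of WHERE

Corrected query:
SELECT account, SUM(amount) FROM transactions GROUP BY account HAVING SUM(amount) > 2821.5

Result:
account | SUM(amount)
--------+------------
ACC-101 | 6567.89    
ACC-102 | 6469.68    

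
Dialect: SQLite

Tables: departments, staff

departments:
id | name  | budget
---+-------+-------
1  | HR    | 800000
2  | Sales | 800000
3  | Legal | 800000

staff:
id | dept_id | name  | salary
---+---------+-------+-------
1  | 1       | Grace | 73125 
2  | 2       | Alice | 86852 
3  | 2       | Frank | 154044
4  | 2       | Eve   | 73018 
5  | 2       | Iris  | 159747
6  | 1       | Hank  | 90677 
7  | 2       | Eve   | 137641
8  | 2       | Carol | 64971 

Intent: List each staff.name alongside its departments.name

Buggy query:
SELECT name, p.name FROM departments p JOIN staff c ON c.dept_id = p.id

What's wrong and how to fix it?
Bug: 'name' exists in both joined tables, so the database can't tell which one is meant

Fix: Prefix ambiguous columns with the table alias

Corrected query:
SELECT c.name, p.name FROM departments p JOIN staff c ON c.dept_id = p.id

Result:
name  | name 
------+------
Grace | HR   
Alice | Sales
Frank | Sales
Eve   | Sales
Iris  | Sales
Hank  | HR   
Eve   | Sales
Carol | Sales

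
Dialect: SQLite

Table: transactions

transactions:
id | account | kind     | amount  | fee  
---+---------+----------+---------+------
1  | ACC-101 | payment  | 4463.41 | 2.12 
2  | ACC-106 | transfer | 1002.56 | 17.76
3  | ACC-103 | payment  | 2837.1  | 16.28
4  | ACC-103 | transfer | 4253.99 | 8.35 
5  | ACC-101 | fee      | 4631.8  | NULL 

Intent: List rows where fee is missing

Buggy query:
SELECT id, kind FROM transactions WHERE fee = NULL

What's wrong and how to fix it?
Bug: Comparing to NULL with '=' never matches; NULL = NULL is unknown, not true

Fix: Use IS NULL to test for NULL

Corrected query:
SELECT id, kind FROM transactions WHERE fee IS NULL

Result:
id | kind
---+-----
5  | fee 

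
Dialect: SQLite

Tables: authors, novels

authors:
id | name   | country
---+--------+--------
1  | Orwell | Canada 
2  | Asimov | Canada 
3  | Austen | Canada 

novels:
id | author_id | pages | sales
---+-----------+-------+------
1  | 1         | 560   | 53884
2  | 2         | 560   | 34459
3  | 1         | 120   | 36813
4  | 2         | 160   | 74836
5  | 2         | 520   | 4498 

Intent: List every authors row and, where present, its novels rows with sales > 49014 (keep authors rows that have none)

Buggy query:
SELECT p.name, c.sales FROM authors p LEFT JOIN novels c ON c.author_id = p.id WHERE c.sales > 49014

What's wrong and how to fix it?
Bug: Filtering c.sales in WHERE discards the NULL rows produced by LEFT JOIN, turning it into an inner join

Fix: Put 'c.sales > 49014' in the JOIN's ON clause instead of WHERE

Corrected query:
SELECT p.name, c.sales FROM authors p LEFT JOIN novels c ON c.author_id = p.id AND c.sales > 49014

Result:
name   | sales
-------+------
Orwell | 53884
Asimov | 74836
Austen | NULL 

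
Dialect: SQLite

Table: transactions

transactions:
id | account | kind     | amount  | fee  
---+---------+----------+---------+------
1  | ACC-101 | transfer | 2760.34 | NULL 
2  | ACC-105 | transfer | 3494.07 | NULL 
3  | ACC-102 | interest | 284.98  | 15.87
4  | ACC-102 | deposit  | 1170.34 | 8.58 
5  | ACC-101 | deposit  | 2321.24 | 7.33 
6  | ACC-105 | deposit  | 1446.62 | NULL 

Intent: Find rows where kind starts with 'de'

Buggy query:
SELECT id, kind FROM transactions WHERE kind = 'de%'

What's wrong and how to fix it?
Bug: '=' compares the literal string including the % character; pattern matching needs LIKE

Fix: Replace '=' with LIKE so 'de%' is treated as a pattern

Corrected query:
SELECT id, kind FROM transactions WHERE kind LIKE 'de%'

Result:
id | kind   
---+--------
4  | deposit
5  | deposit
6  | deposit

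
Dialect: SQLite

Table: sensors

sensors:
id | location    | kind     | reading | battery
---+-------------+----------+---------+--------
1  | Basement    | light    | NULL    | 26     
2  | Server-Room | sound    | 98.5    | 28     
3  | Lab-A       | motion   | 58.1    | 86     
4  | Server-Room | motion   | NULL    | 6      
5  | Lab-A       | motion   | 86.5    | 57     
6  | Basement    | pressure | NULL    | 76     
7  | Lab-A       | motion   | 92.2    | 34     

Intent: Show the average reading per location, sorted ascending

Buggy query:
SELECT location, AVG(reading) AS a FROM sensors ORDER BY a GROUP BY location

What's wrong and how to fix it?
Bug: GROUP BY must precede ORDER BY

Fix: Move ORDER BY to the end, after GROUP BY

Corrected query:
SELECT location, AVG(reading) AS a FROM sensors GROUP BY location ORDER BY a

Result:
location    | a        
------------+----------
Basement    | NULL     
Lab-A       | 78.933333
Server-Room | 98.5     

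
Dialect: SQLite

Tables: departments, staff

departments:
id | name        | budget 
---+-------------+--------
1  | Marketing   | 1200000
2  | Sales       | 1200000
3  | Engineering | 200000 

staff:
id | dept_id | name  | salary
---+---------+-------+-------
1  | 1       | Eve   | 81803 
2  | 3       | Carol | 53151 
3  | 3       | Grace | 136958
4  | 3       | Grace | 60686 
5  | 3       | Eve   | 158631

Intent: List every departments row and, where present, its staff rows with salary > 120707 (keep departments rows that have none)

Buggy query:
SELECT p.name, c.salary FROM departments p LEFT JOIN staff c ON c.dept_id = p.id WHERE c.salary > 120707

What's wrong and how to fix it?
Bug: Filtering c.salary in WHERE discards the NULL rows produced by LEFT JOIN, turning it into an inner join

Fix: Move the right-table condition into the ON clause so unmatched parents are kept

Corrected query:
SELECT p.name, c.salary FROM departments p LEFT JOIN staff c ON c.dept_id = p.id AND c.salary > 120707

Result:
name        | salary
------------+-------
Marketing   | NULL  
Sales       | NULL  
Engineering | 136958
Engineering | 158631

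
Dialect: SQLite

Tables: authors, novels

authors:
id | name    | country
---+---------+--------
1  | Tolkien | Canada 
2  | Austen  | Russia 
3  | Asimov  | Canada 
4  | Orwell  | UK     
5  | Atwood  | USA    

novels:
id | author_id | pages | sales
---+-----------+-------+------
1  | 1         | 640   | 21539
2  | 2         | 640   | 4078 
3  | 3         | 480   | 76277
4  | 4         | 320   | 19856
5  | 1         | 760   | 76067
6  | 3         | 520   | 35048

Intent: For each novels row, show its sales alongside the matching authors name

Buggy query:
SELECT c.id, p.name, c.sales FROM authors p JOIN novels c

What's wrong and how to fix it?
Bug: JOIN with no ON clause produces a cartesian product; every novels row pairs with every authors row

Fix: Add ON c.author_id = p.id to the JOIN

Corrected query:
SELECT c.id, p.name, c.sales FROM authors p JOIN novels c ON c.author_id = p.id

Result:
id | name    | sales
---+---------+------
1  | Tolkien | 21539
2  | Austen  | 4078 
3  | Asimov  | 76277
4  | Orwell  | 19856
5  | Tolkien | 76067
6  | Asimov  | 35048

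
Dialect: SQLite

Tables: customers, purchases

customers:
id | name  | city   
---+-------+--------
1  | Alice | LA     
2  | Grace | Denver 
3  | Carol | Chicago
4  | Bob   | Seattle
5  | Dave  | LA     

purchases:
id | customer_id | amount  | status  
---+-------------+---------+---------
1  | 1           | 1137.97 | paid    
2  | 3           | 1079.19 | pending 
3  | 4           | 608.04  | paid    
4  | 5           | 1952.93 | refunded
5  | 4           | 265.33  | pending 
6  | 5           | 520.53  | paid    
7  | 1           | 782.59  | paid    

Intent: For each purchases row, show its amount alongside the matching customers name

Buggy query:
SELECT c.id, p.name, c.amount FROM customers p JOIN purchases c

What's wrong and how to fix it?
Bug: Missing join condition: each purchases row is matched to all customers rows instead of just its own

Fix: Specify the join condition linking the foreign key to the parent id

Corrected query:
SELECT c.id, p.name, c.amount FROM customers p JOIN purchases c ON c.customer_id = p.id

Result:
id | name  | amount 
---+-------+--------
1  | Alice | 1137.97
2  | Carol | 1079.19
3  | Bob   | 608.04 
4  | Dave  | 1952.93
5  | Bob   | 265.33 
6  | Dave  | 520.53 
7  | Alice | 782.59 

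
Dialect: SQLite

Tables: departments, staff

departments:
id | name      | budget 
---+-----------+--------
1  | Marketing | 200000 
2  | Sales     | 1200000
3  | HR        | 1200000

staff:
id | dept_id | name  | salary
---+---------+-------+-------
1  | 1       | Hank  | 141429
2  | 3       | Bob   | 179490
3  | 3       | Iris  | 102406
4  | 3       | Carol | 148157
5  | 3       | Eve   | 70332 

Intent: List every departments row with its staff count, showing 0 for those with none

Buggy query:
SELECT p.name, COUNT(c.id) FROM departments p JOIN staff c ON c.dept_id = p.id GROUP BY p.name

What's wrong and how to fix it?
Bug: An inner join excludes parents with zero children

Fix: Use LEFT JOIN so parents without children still appear (COUNT(c.id) gives 0)

Corrected query:
SELECT p.name, COUNT(c.id) FROM departments p LEFT JOIN staff c ON c.dept_id = p.id GROUP BY p.name

Result:
name      | COUNT(c.id)
----------+------------
HR        | 4          
Marketing | 1          
Sales     | 0          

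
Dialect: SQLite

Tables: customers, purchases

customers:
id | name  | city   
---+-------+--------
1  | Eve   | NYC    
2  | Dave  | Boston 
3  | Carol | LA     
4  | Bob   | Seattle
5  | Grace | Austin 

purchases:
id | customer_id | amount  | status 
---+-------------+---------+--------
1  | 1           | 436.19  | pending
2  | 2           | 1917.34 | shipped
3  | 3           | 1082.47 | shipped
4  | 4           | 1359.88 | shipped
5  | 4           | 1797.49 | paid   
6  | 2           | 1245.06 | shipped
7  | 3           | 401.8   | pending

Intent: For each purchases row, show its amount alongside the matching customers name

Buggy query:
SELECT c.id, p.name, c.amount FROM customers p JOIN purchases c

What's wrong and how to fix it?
Bug: JOIN with no ON clause produces a cartesian product; every purchases row pairs with every customers row

Fix: Add ON c.customer_id = p.id to the JOIN

Corrected query:
SELECT c.id, p.name, c.amount FROM customers p JOIN purchases c ON c.customer_id = p.id

Result:
id | name  | amount 
---+-------+--------
1  | Eve   | 436.19 
2  | Dave  | 1917.34
3  | Carol | 1082.47
4  | Bob   | 1359.88
5  | Bob   | 1797.49
6  | Dave  | 1245.06
7  | Carol | 401.8  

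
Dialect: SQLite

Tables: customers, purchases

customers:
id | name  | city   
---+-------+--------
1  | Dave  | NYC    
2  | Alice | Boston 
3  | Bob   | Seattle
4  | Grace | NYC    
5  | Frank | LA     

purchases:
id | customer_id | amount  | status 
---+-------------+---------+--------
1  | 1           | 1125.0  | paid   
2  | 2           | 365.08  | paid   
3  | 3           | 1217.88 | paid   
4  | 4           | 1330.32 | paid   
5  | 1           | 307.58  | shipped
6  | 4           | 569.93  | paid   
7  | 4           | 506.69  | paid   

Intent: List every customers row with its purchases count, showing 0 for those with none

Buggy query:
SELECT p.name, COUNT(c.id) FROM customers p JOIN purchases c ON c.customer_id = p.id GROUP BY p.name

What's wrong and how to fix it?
Bug: An inner join excludes parents with zero children

Fix: Switch to LEFT JOIN to retain unmatched parent rows

Corrected query:
SELECT p.name, COUNT(c.id) FROM customers p LEFT JOIN purchases c ON c.customer_id = p.id GROUP BY p.name

Result:
name  | COUNT(c.id)
------+------------
Alice | 1          
Bob   | 1          
Dave  | 2          
Frank | 0          
Grace | 3          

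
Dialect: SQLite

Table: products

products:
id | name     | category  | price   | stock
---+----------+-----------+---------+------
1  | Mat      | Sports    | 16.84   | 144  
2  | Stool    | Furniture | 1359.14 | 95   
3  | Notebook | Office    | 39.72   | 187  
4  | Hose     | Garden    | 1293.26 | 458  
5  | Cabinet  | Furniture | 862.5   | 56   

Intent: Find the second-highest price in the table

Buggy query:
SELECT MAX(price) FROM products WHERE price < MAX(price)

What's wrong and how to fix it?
Bug: MAX(price) on the right of the comparison is an aggregate-in-WHERE error

Fix: Compute the overall MAX in a subquery, then take MAX of rows below it

Corrected query:
SELECT MAX(price) FROM products WHERE price < (SELECT MAX(price) FROM products)

Result:
MAX(price)
----------
1293.26   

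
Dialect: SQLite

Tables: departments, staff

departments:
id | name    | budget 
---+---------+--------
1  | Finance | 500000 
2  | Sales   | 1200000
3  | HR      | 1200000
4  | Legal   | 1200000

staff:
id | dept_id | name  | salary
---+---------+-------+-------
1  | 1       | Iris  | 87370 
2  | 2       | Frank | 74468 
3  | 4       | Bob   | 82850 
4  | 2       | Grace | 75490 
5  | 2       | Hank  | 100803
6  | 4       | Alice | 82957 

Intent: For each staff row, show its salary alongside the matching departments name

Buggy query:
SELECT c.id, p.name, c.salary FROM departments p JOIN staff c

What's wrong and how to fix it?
Bug: Missing join condition: each staff row is matched to all departments rows instead of just its own

Fix: Specify the join condition linking the foreign key to the parent id

Corrected query:
SELECT c.id, p.name, c.salary FROM departments p JOIN staff c ON c.dept_id = p.id

Result:
id | name    | salary
---+---------+-------
1  | Finance | 87370 
2  | Sales   | 74468 
3  | Legal   | 82850 
4  | Sales   | 75490 
5  | Sales   | 100803
6  | Legal   | 82957 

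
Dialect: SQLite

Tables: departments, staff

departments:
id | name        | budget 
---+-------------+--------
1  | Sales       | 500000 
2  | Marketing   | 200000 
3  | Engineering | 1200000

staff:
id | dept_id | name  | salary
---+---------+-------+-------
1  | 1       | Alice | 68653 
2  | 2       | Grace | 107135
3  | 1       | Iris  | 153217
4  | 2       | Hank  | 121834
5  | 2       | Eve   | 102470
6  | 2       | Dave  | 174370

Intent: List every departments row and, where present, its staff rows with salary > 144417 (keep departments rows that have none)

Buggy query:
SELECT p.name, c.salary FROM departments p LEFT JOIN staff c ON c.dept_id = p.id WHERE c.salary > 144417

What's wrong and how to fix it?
Bug: Filtering c.salary in WHERE discards the NULL rows produced by LEFT JOIN, turning it into an inner join

Fix: Move the right-table condition into the ON clause so unmatched parents are kept

Corrected query:
SELECT p.name, c.salary FROM departments p LEFT JOIN staff c ON c.dept_id = p.id AND c.salary > 144417

Result:
name        | salary
------------+-------
Sales       | 153217
Marketing   | 174370
Engineering | NULL  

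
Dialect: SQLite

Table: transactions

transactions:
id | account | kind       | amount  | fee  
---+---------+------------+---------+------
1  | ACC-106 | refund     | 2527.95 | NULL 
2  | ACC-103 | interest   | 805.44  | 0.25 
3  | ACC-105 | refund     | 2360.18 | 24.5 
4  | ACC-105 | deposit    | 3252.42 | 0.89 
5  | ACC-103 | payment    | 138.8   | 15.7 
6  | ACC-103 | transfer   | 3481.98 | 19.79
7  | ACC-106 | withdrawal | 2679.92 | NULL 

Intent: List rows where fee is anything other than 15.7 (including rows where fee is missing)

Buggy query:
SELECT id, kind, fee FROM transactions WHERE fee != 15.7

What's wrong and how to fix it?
Bug: 'fee != 15.7' is unknown when fee is NULL, so NULL rows are silently excluded

Fix: Add an explicit OR fee IS NULL to include the missing-value rows

Corrected query:
SELECT id, kind, fee FROM transactions WHERE fee != 15.7 OR fee IS NULL

Result:
id | kind       | fee  
---+------------+------
1  | refund     | NULL 
2  | interest   | 0.25 
3  | refund     | 24.5 
4  | deposit    | 0.89 
6  | transfer   | 19.79
7  | withdrawal | NULL 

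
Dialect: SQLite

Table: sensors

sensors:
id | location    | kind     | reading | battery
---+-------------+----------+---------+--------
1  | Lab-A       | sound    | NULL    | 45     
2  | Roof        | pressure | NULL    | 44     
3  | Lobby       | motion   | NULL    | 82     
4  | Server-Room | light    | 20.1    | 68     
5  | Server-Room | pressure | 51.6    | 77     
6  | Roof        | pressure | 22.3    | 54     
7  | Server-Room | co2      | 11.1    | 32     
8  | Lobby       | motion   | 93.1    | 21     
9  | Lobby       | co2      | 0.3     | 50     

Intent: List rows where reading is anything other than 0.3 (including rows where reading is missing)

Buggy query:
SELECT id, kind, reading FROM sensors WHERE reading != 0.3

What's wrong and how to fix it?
Bug: Inequality against NULL is unknown, not true; rows with NULL are dropped

Fix: Add an explicit OR reading IS NULL to include the missing-value rows

Corrected query:
SELECT id, kind, reading FROM sensors WHERE reading != 0.3 OR reading IS NULL

Result:
id | kind     | reading
---+----------+--------
1  | sound    | NULL   
2  | pressure | NULL   
3  | motion   | NULL   
4  | light    | 20.1   
5  | pressure | 51.6   
6  | pressure | 22.3   
7  | co2      | 11.1   
8  | motion   | 93.1   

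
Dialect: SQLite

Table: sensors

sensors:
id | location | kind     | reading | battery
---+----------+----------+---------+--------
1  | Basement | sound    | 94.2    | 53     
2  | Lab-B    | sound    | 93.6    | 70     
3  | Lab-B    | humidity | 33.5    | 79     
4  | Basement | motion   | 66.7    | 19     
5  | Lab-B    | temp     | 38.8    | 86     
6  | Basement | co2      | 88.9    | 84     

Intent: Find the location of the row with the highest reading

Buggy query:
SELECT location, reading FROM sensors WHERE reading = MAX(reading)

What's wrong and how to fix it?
Bug: WHERE is evaluated per row; an aggregate over the whole table isn't defined there

Fix: Use a subquery: WHERE reading = (SELECT MAX(reading) FROM sensors)

Corrected query:
SELECT location, reading FROM sensors WHERE reading = (SELECT MAX(reading) FROM sensors)

Result:
location | reading
---------+--------
Basement | 94.2   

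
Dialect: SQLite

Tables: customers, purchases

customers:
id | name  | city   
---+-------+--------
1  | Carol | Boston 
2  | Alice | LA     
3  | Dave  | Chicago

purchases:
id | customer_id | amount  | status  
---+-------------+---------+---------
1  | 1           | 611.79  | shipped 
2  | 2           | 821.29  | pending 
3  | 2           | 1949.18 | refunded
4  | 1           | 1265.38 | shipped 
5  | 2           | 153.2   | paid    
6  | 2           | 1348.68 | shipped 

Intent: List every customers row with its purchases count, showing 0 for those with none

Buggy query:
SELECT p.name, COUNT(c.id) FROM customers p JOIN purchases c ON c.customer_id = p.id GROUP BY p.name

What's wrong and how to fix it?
Bug: INNER JOIN drops customers rows that have no matching purchases rows

Fix: Use LEFT JOIN so parents without children still appear (COUNT(c.id) gives 0)

Corrected query:
SELECT p.name, COUNT(c.id) FROM customers p LEFT JOIN purchases c ON c.customer_id = p.id GROUP BY p.name

Result:
name  | COUNT(c.id)
------+------------
Alice | 4          
Carol | 2          
Dave  | 0          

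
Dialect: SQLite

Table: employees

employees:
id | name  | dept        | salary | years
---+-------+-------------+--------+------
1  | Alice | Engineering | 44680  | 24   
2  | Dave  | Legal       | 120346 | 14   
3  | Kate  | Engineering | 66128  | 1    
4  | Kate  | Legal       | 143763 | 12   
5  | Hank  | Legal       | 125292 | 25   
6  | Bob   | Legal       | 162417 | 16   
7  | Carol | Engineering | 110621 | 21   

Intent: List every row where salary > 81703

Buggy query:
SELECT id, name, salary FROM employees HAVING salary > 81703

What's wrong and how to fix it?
Bug: This is a non-aggregate query (no GROUP BY, no aggregates), so in SQLite the HAVING clause is invalid here; a row-level condition belongs in WHERE

Fix: Replace HAVING with WHERE since the condition applies to individual rows

Corrected query:
SELECT id, name, salary FROM employees WHERE salary > 81703

Result:
id | name  | salary
---+-------+-------
2  | Dave  | 120346
4  | Kate  | 143763
5  | Hank  | 125292
6  | Bob   | 162417
7  | Carol | 110621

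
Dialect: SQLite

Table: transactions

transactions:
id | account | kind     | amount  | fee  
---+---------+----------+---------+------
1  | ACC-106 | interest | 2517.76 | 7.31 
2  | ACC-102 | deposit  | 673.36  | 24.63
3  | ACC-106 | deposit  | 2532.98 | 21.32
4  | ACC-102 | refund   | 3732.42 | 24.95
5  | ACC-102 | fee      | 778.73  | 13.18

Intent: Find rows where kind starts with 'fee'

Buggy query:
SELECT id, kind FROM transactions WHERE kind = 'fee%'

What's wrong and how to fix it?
Bug: '=' compares the literal string including the % character; pattern matching needs LIKE

Fix: Use LIKE for wildcard pattern matching

Corrected query:
SELECT id, kind FROM transactions WHERE kind LIKE 'fee%'

Result:
id | kind
---+-----
5  | fee 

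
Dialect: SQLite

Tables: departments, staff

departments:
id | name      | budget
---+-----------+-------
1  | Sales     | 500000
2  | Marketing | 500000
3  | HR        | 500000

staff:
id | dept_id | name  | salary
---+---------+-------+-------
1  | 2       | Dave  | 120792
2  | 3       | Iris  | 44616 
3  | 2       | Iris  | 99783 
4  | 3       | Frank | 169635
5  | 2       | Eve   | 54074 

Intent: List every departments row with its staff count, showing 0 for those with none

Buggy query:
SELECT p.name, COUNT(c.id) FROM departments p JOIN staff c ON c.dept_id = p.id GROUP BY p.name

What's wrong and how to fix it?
Bug: An inner join excludes parents with zero children

Fix: Switch to LEFT JOIN to retain unmatched parent rows

Corrected query:
SELECT p.name, COUNT(c.id) FROM departments p LEFT JOIN staff c ON c.dept_id = p.id GROUP BY p.name

Result:
name      | COUNT(c.id)
----------+------------
HR        | 2          
Marketing | 3          
Sales     | 0          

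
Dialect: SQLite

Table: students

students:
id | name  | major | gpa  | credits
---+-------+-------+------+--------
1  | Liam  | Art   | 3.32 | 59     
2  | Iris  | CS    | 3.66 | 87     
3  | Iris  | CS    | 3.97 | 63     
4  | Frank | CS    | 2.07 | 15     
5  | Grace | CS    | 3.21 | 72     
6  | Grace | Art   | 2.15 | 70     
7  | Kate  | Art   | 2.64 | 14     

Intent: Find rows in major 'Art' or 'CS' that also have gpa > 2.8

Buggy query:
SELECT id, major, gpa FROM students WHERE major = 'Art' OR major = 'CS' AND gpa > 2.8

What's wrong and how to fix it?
Bug: AND binds tighter than OR, so this parses as major = 'Art' OR (major = 'CS' AND gpa > 2.8)

Fix: Add parentheses around the OR so the AND applies to both alternatives

Corrected query:
SELECT id, major, gpa FROM students WHERE (major = 'Art' OR major = 'CS') AND gpa > 2.8

Result:
id | major | gpa 
---+-------+-----
1  | Art   | 3.32
2  | CS    | 3.66
3  | CS    | 3.97
5  | CS    | 3.21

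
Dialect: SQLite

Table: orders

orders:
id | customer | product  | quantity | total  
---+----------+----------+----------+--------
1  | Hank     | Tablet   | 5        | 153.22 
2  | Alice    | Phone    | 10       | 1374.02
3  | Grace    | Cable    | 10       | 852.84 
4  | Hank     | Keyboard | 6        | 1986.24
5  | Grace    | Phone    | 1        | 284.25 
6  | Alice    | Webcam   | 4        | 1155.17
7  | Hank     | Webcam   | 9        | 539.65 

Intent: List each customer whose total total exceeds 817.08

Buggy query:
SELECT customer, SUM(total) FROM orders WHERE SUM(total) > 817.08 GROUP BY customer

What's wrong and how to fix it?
Bug: Aggregate functions cannot appear in a WHERE clause

Fix: Use HAVING (which filters groups after aggregation) instead of WHERE

Corrected query:
SELECT customer, SUM(total) FROM orders GROUP BY customer HAVING SUM(total) > 817.08

Result:
customer | SUM(total)
---------+-----------
Alice    | 2529.19   
Grace    | 1137.09   
Hank     | 2679.11   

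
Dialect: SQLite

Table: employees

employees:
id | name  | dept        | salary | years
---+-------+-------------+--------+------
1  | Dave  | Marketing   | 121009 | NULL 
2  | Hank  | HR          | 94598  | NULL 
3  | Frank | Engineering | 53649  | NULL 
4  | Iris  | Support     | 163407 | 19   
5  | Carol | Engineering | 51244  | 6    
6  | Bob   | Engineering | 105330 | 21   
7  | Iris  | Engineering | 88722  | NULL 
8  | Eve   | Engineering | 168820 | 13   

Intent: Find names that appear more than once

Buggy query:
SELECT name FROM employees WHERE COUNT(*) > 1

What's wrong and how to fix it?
Bug: COUNT(*) is an aggregate and cannot be used in WHERE

Fix: Group first, then use HAVING for the count condition

Corrected query:
SELECT name FROM employees GROUP BY name HAVING COUNT(*) > 1

Result:
name
----
Iris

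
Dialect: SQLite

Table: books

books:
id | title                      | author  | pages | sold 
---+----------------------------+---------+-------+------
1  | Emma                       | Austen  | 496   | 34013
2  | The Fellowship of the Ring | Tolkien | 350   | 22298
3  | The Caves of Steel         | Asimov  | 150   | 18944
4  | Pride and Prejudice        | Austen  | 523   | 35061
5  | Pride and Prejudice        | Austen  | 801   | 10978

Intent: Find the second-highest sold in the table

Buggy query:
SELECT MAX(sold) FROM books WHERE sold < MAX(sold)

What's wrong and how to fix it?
Bug: The inner MAX is an aggregate inside WHERE, which is not allowed

Fix: Put the inner MAX in a scalar subquery

Corrected query:
SELECT MAX(sold) FROM books WHERE sold < (SELECT MAX(sold) FROM books)

Result:
MAX(sold)
---------
34013    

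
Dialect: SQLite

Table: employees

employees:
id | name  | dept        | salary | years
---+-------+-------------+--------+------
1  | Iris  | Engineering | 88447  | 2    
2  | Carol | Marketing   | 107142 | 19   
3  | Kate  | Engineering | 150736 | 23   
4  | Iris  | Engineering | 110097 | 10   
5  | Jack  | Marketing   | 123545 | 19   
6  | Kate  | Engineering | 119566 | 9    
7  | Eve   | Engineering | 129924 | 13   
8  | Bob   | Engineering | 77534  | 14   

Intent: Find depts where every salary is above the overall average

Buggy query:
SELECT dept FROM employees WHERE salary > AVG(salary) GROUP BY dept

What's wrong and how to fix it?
Bug: WHERE evaluates per row before aggregation, so AVG() is unavailable

Fix: Compute the overall average in a scalar subquery and compare each group's MIN against it in HAVING

Corrected query:
SELECT dept FROM employees GROUP BY dept HAVING MIN(salary) > (SELECT AVG(salary) FROM employees)

Result:
(no rows)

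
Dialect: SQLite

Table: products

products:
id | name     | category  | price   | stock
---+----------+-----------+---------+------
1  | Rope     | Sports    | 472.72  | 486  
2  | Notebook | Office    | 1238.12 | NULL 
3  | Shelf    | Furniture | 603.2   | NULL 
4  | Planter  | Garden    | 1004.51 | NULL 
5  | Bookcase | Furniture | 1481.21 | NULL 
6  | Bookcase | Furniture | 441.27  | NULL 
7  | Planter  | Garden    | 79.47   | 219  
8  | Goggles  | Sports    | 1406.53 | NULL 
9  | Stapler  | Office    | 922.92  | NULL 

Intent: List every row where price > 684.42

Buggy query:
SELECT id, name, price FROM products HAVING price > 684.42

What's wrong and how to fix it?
Bug: This is a non-aggregate query (no GROUP BY, no aggregates), so in SQLite the HAVING clause is invalid here; a row-level condition belongs in WHERE

Fix: Replace HAVING with WHERE since the condition applies to individual rows

Corrected query:
SELECT id, name, price FROM products WHERE price > 684.42

Result:
id | name     | price  
---+----------+--------
2  | Notebook | 1238.12
4  | Planter  | 1004.51
5  | Bookcase | 1481.21
8  | Goggles  | 1406.53
9  | Stapler  | 922.92 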